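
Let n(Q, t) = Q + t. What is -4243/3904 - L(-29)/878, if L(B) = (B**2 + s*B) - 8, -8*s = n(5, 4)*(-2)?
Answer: -3361325/1713856 ≈ -1.9613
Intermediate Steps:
s = 9/4 (s = -(5 + 4)*(-2)/8 = -9*(-2)/8 = -1/8*(-18) = 9/4 ≈ 2.2500)
L(B) = -8 + B**2 + 9*B/4 (L(B) = (B**2 + 9*B/4) - 8 = -8 + B**2 + 9*B/4)
-4243/3904 - L(-29)/878 = -4243/3904 - (-8 + (-29)**2 + (9/4)*(-29))/878 = -4243*1/3904 - (-8 + 841 - 261/4)*(1/878) = -4243/3904 - 1*3071/4*(1/878) = -4243/3904 - 3071/4*1/878 = -4243/3904 - 3071/3512 = -3361325/1713856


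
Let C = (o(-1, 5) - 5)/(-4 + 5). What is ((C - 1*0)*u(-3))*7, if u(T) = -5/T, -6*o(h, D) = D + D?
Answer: -700/9 ≈ -77.778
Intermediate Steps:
o(h, D) = -D/3 (o(h, D) = -(D + D)/6 = -D/3)
C = -20/3 (C = (-⅓*5 - 5)/(-4 + 5) = (-5/3 - 5)/1 = -20/3*1 = -20/3 ≈ -6.6667)
((C - 1*0)*u(-3))*7 = ((-20/3 - 1*0)*(-5/(-3)))*7 = ((-20/3 + 0)*(-5*(-⅓)))*7 = -20/3*5/3*7 = -100/9*7 = -700/9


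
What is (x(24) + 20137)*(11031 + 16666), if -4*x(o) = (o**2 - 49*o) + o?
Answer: 561722857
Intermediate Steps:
x(o) = 12*o - o**2/4 (x(o) = -((o**2 - 49*o) + o)/4 = -(o**2 - 48*o)/4 = 12*o - o**2/4)
(x(24) + 20137)*(11031 + 16666) = ((1/4)*24*(48 - 1*24) + 20137)*(11031 + 16666) = ((1/4)*24*(48 - 24) + 20137)*27697 = ((1/4)*24*24 + 20137)*27697 = (144 + 20137)*27697 = 20281*27697 = 561722857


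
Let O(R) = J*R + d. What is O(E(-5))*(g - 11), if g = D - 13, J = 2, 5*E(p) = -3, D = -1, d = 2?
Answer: -20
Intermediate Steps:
E(p) = -⅗ (E(p) = (⅕)*(-3) = -⅗)
O(R) = 2 + 2*R (O(R) = 2*R + 2 = 2 + 2*R)
g = -14 (g = -1 - 13 = -14)
O(E(-5))*(g - 11) = (2 + 2*(-⅗))*(-14 - 11) = (2 - 6/5)*(-25) = (⅘)*(-25) = -20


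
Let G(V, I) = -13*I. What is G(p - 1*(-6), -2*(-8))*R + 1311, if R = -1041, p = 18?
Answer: 217839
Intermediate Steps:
G(p - 1*(-6), -2*(-8))*R + 1311 = -(-26)*(-8)*(-1041) + 1311 = -13*16*(-1041) + 1311 = -208*(-1041) + 1311 = 216528 + 1311 = 217839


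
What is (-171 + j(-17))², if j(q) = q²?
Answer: 13924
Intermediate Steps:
(-171 + j(-17))² = (-171 + (-17)²)² = (-171 + 289)² = 118² = 13924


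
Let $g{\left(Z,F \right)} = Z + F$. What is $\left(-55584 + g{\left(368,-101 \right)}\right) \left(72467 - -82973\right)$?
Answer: $-8598474480$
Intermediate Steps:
$g{\left(Z,F \right)} = F + Z$
$\left(-55584 + g{\left(368,-101 \right)}\right) \left(72467 - -82973\right) = \left(-55584 + \left(-101 + 368\right)\right) \left(72467 - -82973\right) = \left(-55584 + 267\right) \left(72467 + 82973\right) = \left(-55317\right) 155440 = -8598474480$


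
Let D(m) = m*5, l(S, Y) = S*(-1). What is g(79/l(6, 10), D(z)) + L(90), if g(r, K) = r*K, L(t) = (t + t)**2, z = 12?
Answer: 31610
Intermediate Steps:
L(t) = 4*t**2 (L(t) = (2*t)**2 = 4*t**2)
l(S, Y) = -S
D(m) = 5*m
g(r, K) = K*r
g(79/l(6, 10), D(z)) + L(90) = (5*12)*(79/((-1*6))) + 4*90**2 = 60*(79/(-6)) + 4*8100 = 60*(79*(-1/6)) + 32400 = 60*(-79/6) + 32400 = -790 + 32400 = 31610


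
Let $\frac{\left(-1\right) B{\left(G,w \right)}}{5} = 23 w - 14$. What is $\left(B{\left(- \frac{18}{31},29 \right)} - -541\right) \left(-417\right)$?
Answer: $1135908$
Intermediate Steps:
$B{\left(G,w \right)} = 70 - 115 w$ ($B{\left(G,w \right)} = - 5 \left(23 w - 14\right) = - 5 \left(-14 + 23 w\right) = 70 - 115 w$)
$\left(B{\left(- \frac{18}{31},29 \right)} - -541\right) \left(-417\right) = \left(\left(70 - 3335\right) - -541\right) \left(-417\right) = \left(\left(70 - 3335\right) + 541\right) \left(-417\right) = \left(-3265 + 541\right) \left(-417\right) = \left(-2724\right) \left(-417\right) = 1135908$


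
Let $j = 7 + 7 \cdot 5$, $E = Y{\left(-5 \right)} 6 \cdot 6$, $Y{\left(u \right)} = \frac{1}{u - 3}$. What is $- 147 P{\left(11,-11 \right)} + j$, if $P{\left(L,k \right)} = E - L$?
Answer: $\frac{4641}{2} \approx 2320.5$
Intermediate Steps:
$Y{\left(u \right)} = \frac{1}{-3 + u}$
$E = - \frac{9}{2}$ ($E = \frac{1}{-3 - 5} \cdot 6 \cdot 6 = \frac{1}{-8} \cdot 6 \cdot 6 = \left(- \frac{1}{8}\right) 6 \cdot 6 = \left(- \frac{3}{4}\right) 6 = - \frac{9}{2} \approx -4.5$)
$P{\left(L,k \right)} = - \frac{9}{2} - L$
$j = 42$ ($j = 7 + 35 = 42$)
$- 147 P{\left(11,-11 \right)} + j = - 147 \left(- \frac{9}{2} - 11\right) + 42 = \left(-147\right) \left(- \frac{31}{2}\right) + 42 = \frac{4557}{2} + 42 = \frac{4641}{2}$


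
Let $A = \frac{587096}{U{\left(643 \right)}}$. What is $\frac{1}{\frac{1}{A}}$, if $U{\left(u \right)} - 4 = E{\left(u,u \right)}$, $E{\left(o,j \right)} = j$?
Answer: $\frac{587096}{647} \approx 907.41$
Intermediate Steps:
$U{\left(u \right)} = 4 + u$
$A = \frac{587096}{647}$ ($A = \frac{587096}{4 + 643} = \frac{587096}{647} \approx 907.41$)
$\frac{1}{\frac{1}{A}} = \frac{1}{\frac{1}{\frac{587096}{647}}} = \frac{1}{\frac{647}{587096}} = \frac{587096}{647}$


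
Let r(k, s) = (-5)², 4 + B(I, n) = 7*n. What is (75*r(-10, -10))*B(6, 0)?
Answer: -7500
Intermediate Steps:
B(I, n) = -4 + 7*n
r(k, s) = 25
(75*r(-10, -10))*B(6, 0) = (75*25)*(-4 + 7*0) = 1875*(-4 + 0) = 1875*(-4) = -7500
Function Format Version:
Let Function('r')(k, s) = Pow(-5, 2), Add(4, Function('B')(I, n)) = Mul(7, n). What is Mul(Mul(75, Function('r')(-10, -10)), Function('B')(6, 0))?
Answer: -7500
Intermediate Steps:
Function('B')(I, n) = Add(-4, Mul(7, n))
Function('r')(k, s) = 25
Mul(Mul(75, Function('r')(-10, -10)), Function('B')(6, 0)) = Mul(Mul(75, 25), Add(-4, Mul(7, 0))) = Mul(1875, Add(-4, 0)) = Mul(1875, -4) = -7500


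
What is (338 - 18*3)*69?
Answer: 19596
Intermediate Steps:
(338 - 18*3)*69 = (338 - 54)*69 = 284*69 = 19596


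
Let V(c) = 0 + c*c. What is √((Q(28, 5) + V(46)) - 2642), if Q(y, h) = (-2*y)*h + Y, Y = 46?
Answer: 2*I*√190 ≈ 27.568*I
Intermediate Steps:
Q(y, h) = 46 - 2*h*y (Q(y, h) = (-2*y)*h + 46 = -2*h*y + 46 = 46 - 2*h*y)
V(c) = c² (V(c) = 0 + c² = c²)
√((Q(28, 5) + V(46)) - 2642) = √(((46 - 2*5*28) + 46²) - 2642) = √(((46 - 280) + 2116) - 2642) = √((-234 + 2116) - 2642) = √(1882 - 2642) = √(-760) = 2*I*√190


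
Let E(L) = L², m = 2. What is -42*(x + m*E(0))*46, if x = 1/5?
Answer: -1932/5 ≈ -386.40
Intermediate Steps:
x = ⅕ ≈ 0.20000
-42*(x + m*E(0))*46 = -42*(⅕ + 2*0²)*46 = -42*(⅕ + 2*0)*46 = -42*(⅕ + 0)*46 = -42*⅕*46 = -42/5*46 = -1932/5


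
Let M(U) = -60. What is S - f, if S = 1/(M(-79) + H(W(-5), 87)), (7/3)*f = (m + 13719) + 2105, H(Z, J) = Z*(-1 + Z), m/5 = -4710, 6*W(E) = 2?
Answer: 12562413/3794 ≈ 3311.1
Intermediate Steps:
W(E) = ⅓ (W(E) = (⅙)*2 = ⅓)
m = -23550 (m = 5*(-4710) = -23550)
f = -23178/7 (f = 3*((-23550 + 13719) + 2105)/7 = 3*(-9831 + 2105)/7 = (3/7)*(-7726) = -23178/7 ≈ -3311.1)
S = -9/542 (S = 1/(-60 + (-1 + ⅓)/3) = 1/(-60 + (⅓)*(-⅔)) = 1/(-60 - 2/9) = 1/(-542/9) = -9/542 ≈ -0.016605)
S - f = -9/542 - 1*(-23178/7) = -9/542 + 23178/7 = 12562413/3794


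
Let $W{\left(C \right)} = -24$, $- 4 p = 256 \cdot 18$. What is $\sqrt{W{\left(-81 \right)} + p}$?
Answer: $14 i \sqrt{6} \approx 34.293 i$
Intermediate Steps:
$p = -1152$ ($p = - \frac{256 \cdot 18}{4} = \left(- \frac{1}{4}\right) 4608 = -1152$)
$\sqrt{W{\left(-81 \right)} + p} = \sqrt{-24 - 1152} = \sqrt{-1176} = 14 i \sqrt{6}$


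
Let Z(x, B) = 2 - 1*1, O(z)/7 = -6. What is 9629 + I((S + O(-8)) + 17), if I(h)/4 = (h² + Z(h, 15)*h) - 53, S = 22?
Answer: 9441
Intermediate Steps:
O(z) = -42 (O(z) = 7*(-6) = -42)
Z(x, B) = 1 (Z(x, B) = 2 - 1 = 1)
I(h) = -212 + 4*h + 4*h² (I(h) = 4*((h² + 1*h) - 53) = 4*((h² + h) - 53) = 4*((h + h²) - 53) = 4*(-53 + h + h²) = -212 + 4*h + 4*h²)
9629 + I((S + O(-8)) + 17) = 9629 + (-212 + 4*((22 - 42) + 17) + 4*((22 - 42) + 17)²) = 9629 + (-212 + 4*(-20 + 17) + 4*(-20 + 17)²) = 9629 + (-212 + 4*(-3) + 4*(-3)²) = 9629 + (-212 - 12 + 4*9) = 9629 + (-212 - 12 + 36) = 9629 - 188 = 9441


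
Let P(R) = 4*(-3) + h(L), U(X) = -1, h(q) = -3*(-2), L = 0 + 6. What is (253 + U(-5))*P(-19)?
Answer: -1512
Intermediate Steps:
L = 6
h(q) = 6
P(R) = -6 (P(R) = 4*(-3) + 6 = -12 + 6 = -6)
(253 + U(-5))*P(-19) = (253 - 1)*(-6) = 252*(-6) = -1512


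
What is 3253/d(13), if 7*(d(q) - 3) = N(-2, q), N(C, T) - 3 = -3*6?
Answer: 22771/6 ≈ 3795.2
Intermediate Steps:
N(C, T) = -15 (N(C, T) = 3 - 3*6 = 3 - 18 = -15)
d(q) = 6/7 (d(q) = 3 + (⅐)*(-15) = 3 - 15/7 = 6/7)
3253/d(13) = 3253/(6/7) = 3253*(7/6) = 22771/6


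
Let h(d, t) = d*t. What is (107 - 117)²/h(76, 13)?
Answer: 25/247 ≈ 0.10121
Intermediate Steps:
(107 - 117)²/h(76, 13) = (107 - 117)²/((76*13)) = (-10)²/988 = 100*(1/988) = 25/247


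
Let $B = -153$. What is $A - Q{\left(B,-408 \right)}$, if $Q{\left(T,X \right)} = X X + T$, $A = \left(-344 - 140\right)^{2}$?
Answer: $67945$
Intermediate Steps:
$A = 234256$ ($A = \left(-484\right)^{2} = 234256$)
$Q{\left(T,X \right)} = T + X^{2}$ ($Q{\left(T,X \right)} = X^{2} + T = T + X^{2}$)
$A - Q{\left(B,-408 \right)} = 234256 - \left(-153 + \left(-408\right)^{2}\right) = 234256 - \left(-153 + 166464\right) = 234256 - 166311 = 67945$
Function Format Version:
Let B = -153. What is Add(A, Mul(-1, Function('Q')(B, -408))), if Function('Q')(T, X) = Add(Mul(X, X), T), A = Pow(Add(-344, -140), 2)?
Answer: 67945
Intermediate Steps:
A = 234256 (A = Pow(-484, 2) = 234256)
Function('Q')(T, X) = Add(T, Pow(X, 2)) (Function('Q')(T, X) = Add(Pow(X, 2), T) = Add(T, Pow(X, 2)))
Add(A, Mul(-1, Function('Q')(B, -408))) = Add(234256, Mul(-1, Add(-153, Pow(-408, 2)))) = Add(234256, Mul(-1, Add(-153, 166464))) = Add(234256, Mul(-1, 166311)) = Add(234256, -166311) = 67945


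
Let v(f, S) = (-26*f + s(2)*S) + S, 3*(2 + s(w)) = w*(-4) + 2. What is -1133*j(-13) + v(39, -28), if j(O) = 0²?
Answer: -930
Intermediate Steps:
j(O) = 0
s(w) = -4/3 - 4*w/3 (s(w) = -2 + (w*(-4) + 2)/3 = -2 + (-4*w + 2)/3 = -2 + (2 - 4*w)/3 = -2 + (⅔ - 4*w/3) = -4/3 - 4*w/3)
v(f, S) = -26*f - 3*S (v(f, S) = (-26*f + (-4/3 - 4/3*2)*S) + S = (-26*f + (-4/3 - 8/3)*S) + S = (-26*f - 4*S) + S = -26*f - 3*S)
-1133*j(-13) + v(39, -28) = -1133*0 + (-26*39 - 3*(-28)) = 0 + (-1014 + 84) = 0 - 930 = -930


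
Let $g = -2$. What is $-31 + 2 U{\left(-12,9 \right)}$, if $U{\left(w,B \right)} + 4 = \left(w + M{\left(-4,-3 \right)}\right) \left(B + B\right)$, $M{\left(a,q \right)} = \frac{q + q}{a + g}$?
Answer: $-435$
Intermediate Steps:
$M{\left(a,q \right)} = \frac{2 q}{-2 + a}$ ($M{\left(a,q \right)} = \frac{q + q}{a - 2} = \frac{2 q}{-2 + a}$)
$U{\left(w,B \right)} = -4 + 2 B \left(1 + w\right)$ ($U{\left(w,B \right)} = -4 + \left(w + 2 \left(-3\right) \frac{1}{-2 - 4}\right) \left(B + B\right) = -4 + \left(w + 2 \left(-3\right) \frac{1}{-6}\right) 2 B = -4 + \left(w + 2 \left(-3\right) \left(- \frac{1}{6}\right)\right) 2 B = -4 + \left(w + 1\right) 2 B = -4 + \left(1 + w\right) 2 B = -4 + 2 B \left(1 + w\right)$)
$-31 + 2 U{\left(-12,9 \right)} = -31 + 2 \left(-4 + 2 \cdot 9 + 2 \cdot 9 \left(-12\right)\right) = -31 + 2 \left(-4 + 18 - 216\right) = -31 + 2 \left(-202\right) = -31 - 404 = -435$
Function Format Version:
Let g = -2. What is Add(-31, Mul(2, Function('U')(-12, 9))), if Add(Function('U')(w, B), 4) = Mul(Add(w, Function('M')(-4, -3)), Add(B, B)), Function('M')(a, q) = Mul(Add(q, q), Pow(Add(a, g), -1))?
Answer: -435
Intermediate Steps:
Function('M')(a, q) = Mul(2, q, Pow(Add(-2, a), -1)) (Function('M')(a, q) = Mul(Add(q, q), Pow(Add(a, -2), -1)) = Mul(Mul(2, q), Pow(Add(-2, a), -1)) = Mul(2, q, Pow(Add(-2, a), -1)))
Function('U')(w, B) = Add(-4, Mul(2, B, Add(1, w))) (Function('U')(w, B) = Add(-4, Mul(Add(w, Mul(2, -3, Pow(Add(-2, -4), -1))), Add(B, B))) = Add(-4, Mul(Add(w, Mul(2, -3, Pow(-6, -1))), Mul(2, B))) = Add(-4, Mul(Add(w, Mul(2, -3, Rational(-1, 6))), Mul(2, B))) = Add(-4, Mul(Add(w, 1), Mul(2, B))) = Add(-4, Mul(Add(1, w), Mul(2, B))) = Add(-4, Mul(2, B, Add(1, w))))
Add(-31, Mul(2, Function('U')(-12, 9))) = Add(-31, Mul(2, Add(-4, Mul(2, 9), Mul(2, 9, -12)))) = Add(-31, Mul(2, Add(-4, 18, -216))) = Add(-31, Mul(2, -202)) = Add(-31, -404) = -435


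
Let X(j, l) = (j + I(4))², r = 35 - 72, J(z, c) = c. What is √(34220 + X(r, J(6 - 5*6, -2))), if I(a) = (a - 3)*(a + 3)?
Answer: 4*√2195 ≈ 187.40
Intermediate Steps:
r = -37
I(a) = (-3 + a)*(3 + a)
X(j, l) = (7 + j)² (X(j, l) = (j + (-9 + 4²))² = (j + (-9 + 16))² = (j + 7)² = (7 + j)²)
√(34220 + X(r, J(6 - 5*6, -2))) = √(34220 + (7 - 37)²) = √(34220 + (-30)²) = √(34220 + 900) = √35120 = 4*√2195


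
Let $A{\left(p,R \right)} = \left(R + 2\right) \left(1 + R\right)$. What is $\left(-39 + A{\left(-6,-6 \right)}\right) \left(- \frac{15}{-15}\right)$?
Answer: $-19$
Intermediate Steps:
$A{\left(p,R \right)} = \left(1 + R\right) \left(2 + R\right)$ ($A{\left(p,R \right)} = \left(2 + R\right) \left(1 + R\right) = \left(1 + R\right) \left(2 + R\right)$)
$\left(-39 + A{\left(-6,-6 \right)}\right) \left(- \frac{15}{-15}\right) = \left(-39 + \left(2 + \left(-6\right)^{2} + 3 \left(-6\right)\right)\right) \left(- \frac{15}{-15}\right) = \left(-39 + \left(2 + 36 - 18\right)\right) \left(\left(-15\right) \left(- \frac{1}{15}\right)\right) = \left(-39 + 20\right) 1 = \left(-19\right) 1 = -19$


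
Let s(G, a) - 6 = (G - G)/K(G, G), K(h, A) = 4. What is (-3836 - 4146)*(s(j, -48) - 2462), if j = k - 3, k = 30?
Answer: 19603792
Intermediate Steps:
j = 27 (j = 30 - 3 = 27)
s(G, a) = 6 (s(G, a) = 6 + (G - G)/4 = 6 + 0*(1/4) = 6 + 0 = 6)
(-3836 - 4146)*(s(j, -48) - 2462) = (-3836 - 4146)*(6 - 2462) = -7982*(-2456) = 19603792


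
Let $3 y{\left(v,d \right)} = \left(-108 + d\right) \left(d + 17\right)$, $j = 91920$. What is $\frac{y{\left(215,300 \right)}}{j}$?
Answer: $\frac{1268}{5745} \approx 0.22071$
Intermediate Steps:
$y{\left(v,d \right)} = \frac{\left(-108 + d\right) \left(17 + d\right)}{3}$ ($y{\left(v,d \right)} = \frac{\left(-108 + d\right) \left(d + 17\right)}{3} = \frac{\left(-108 + d\right) \left(17 + d\right)}{3}$)
$\frac{y{\left(215,300 \right)}}{j} = \frac{-612 - 9100 + \frac{300^{2}}{3}}{91920} = \left(-612 - 9100 + \frac{1}{3} \cdot 90000\right) \frac{1}{91920} = \left(-612 - 9100 + 30000\right) \frac{1}{91920} = 20288 \cdot \frac{1}{91920} = \frac{1268}{5745}$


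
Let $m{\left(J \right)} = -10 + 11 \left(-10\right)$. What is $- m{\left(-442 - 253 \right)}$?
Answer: $120$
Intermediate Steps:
$m{\left(J \right)} = -120$ ($m{\left(J \right)} = -10 - 110 = -120$)
$- m{\left(-442 - 253 \right)} = \left(-1\right) \left(-120\right) = 120$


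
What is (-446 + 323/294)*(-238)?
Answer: 2223617/21 ≈ 1.0589e+5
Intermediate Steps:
(-446 + 323/294)*(-238) = -130801/294*(-238) = 2223617/21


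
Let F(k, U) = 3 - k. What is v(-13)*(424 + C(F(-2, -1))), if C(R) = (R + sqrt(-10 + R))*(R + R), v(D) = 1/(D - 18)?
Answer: -474/31 - 10*I*sqrt(5)/31 ≈ -15.29 - 0.72131*I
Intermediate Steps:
v(D) = 1/(-18 + D)
C(R) = 2*R*(R + sqrt(-10 + R)) (C(R) = (R + sqrt(-10 + R))*(2*R) = 2*R*(R + sqrt(-10 + R)))
v(-13)*(424 + C(F(-2, -1))) = (424 + 2*(3 - 1*(-2))*((3 - 1*(-2)) + sqrt(-10 + (3 - 1*(-2)))))/(-18 - 13) = (424 + 2*(3 + 2)*((3 + 2) + sqrt(-10 + (3 + 2))))/(-31) = -(424 + 2*5*(5 + sqrt(-10 + 5)))/31 = -(424 + 2*5*(5 + sqrt(-5)))/31 = -(424 + 2*5*(5 + I*sqrt(5)))/31 = -(424 + (50 + 10*I*sqrt(5)))/31 = -(474 + 10*I*sqrt(5))/31 = -474/31 - 10*I*sqrt(5)/31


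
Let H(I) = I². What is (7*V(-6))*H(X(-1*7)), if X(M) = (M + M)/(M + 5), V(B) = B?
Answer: -2058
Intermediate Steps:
X(M) = 2*M/(5 + M) (X(M) = (2*M)/(5 + M) = 2*M/(5 + M))
(7*V(-6))*H(X(-1*7)) = (7*(-6))*(2*(-1*7)/(5 - 1*7))² = -42*196/(5 - 7)² = -42*(2*(-7)/(-2))² = -42*(2*(-7)*(-½))² = -42*7² = -42*49 = -2058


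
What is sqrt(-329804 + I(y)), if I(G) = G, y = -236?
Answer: 2*I*sqrt(82510) ≈ 574.49*I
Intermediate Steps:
sqrt(-329804 + I(y)) = sqrt(-329804 - 236) = sqrt(-330040) = 2*I*sqrt(82510)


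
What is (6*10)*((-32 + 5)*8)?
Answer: -12960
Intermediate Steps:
(6*10)*((-32 + 5)*8) = 60*(-27*8) = 60*(-216) = -12960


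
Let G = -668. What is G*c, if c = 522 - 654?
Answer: 88176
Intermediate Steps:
c = -132
G*c = -668*(-132) = 88176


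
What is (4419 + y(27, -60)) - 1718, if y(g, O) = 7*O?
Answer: 2281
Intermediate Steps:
(4419 + y(27, -60)) - 1718 = (4419 + 7*(-60)) - 1718 = (4419 - 420) - 1718 = 3999 - 1718 = 2281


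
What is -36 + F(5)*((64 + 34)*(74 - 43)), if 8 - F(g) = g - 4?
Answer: 21230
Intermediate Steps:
F(g) = 12 - g (F(g) = 8 - (g - 4) = 8 - (-4 + g) = 8 + (4 - g) = 12 - g)
-36 + F(5)*((64 + 34)*(74 - 43)) = -36 + (12 - 1*5)*((64 + 34)*(74 - 43)) = -36 + (12 - 5)*(98*31) = -36 + 7*3038 = -36 + 21266 = 21230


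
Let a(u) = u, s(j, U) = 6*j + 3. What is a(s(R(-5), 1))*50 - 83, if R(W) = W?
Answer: -1433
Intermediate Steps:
s(j, U) = 3 + 6*j
a(s(R(-5), 1))*50 - 83 = (3 + 6*(-5))*50 - 83 = (3 - 30)*50 - 83 = -27*50 - 83 = -1350 - 83 = -1433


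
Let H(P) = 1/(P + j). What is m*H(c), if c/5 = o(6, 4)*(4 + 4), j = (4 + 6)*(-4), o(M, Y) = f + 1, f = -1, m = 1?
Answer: -1/40 ≈ -0.025000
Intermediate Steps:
o(M, Y) = 0 (o(M, Y) = -1 + 1 = 0)
j = -40 (j = 10*(-4) = -40)
c = 0 (c = 5*(0*(4 + 4)) = 5*(0*8) = 5*0 = 0)
H(P) = 1/(-40 + P) (H(P) = 1/(P - 40) = 1/(-40 + P))
m*H(c) = 1/(-40 + 0) = 1/(-40) = 1*(-1/40) = -1/40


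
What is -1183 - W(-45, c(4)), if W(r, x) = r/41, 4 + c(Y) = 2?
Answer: -48458/41 ≈ -1181.9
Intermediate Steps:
c(Y) = -2 (c(Y) = -4 + 2 = -2)
W(r, x) = r/41 (W(r, x) = r*(1/41) = r/41)
-1183 - W(-45, c(4)) = -1183 - (-45)/41 = -1183 - 1*(-45/41) = -1183 + 45/41 = -48458/41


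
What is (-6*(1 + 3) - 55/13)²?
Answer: 134689/169 ≈ 796.98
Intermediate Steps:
(-6*(1 + 3) - 55/13)² = (-6*4 - 55*1/13)² = (-24 - 55/13)² = (-367/13)² = 134689/169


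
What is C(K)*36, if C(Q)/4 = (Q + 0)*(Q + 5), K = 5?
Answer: 7200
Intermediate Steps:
C(Q) = 4*Q*(5 + Q) (C(Q) = 4*((Q + 0)*(Q + 5)) = 4*(Q*(5 + Q)) = 4*Q*(5 + Q))
C(K)*36 = (4*5*(5 + 5))*36 = (4*5*10)*36 = 200*36 = 7200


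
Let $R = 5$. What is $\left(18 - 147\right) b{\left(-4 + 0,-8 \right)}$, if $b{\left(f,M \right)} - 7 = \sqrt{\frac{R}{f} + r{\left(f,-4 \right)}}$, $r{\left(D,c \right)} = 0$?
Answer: $-903 - \frac{129 i \sqrt{5}}{2} \approx -903.0 - 144.23 i$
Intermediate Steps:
$b{\left(f,M \right)} = 7 + \sqrt{5} \sqrt{\frac{1}{f}}$ ($b{\left(f,M \right)} = 7 + \sqrt{\frac{5}{f} + 0} = 7 + \sqrt{\frac{5}{f}} = 7 + \sqrt{5} \sqrt{\frac{1}{f}}$)
$\left(18 - 147\right) b{\left(-4 + 0,-8 \right)} = \left(18 - 147\right) \left(7 + \sqrt{5} \sqrt{\frac{1}{-4 + 0}}\right) = - 129 \left(7 + \sqrt{5} \sqrt{\frac{1}{-4}}\right) = - 129 \left(7 + \sqrt{5} \sqrt{- \frac{1}{4}}\right) = - 129 \left(7 + \sqrt{5} \frac{i}{2}\right) = - 129 \left(7 + \frac{i \sqrt{5}}{2}\right) = -903 - \frac{129 i \sqrt{5}}{2}$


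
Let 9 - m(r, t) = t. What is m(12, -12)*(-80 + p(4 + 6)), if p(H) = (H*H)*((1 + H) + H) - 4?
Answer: 42336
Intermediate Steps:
m(r, t) = 9 - t
p(H) = -4 + H²*(1 + 2*H) (p(H) = H²*(1 + 2*H) - 4 = -4 + H²*(1 + 2*H))
m(12, -12)*(-80 + p(4 + 6)) = (9 - 1*(-12))*(-80 + (-4 + (4 + 6)² + 2*(4 + 6)³)) = (9 + 12)*(-80 + (-4 + 10² + 2*10³)) = 21*(-80 + (-4 + 100 + 2*1000)) = 21*(-80 + (-4 + 100 + 2000)) = 21*(-80 + 2096) = 21*2016 = 42336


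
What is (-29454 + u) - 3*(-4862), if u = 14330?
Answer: -538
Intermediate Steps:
(-29454 + u) - 3*(-4862) = (-29454 + 14330) - 3*(-4862) = -15124 + 14586 = -538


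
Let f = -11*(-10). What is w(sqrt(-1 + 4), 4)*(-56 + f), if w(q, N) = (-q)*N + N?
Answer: 216 - 216*sqrt(3) ≈ -158.12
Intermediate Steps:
w(q, N) = N - N*q (w(q, N) = -N*q + N = N - N*q)
f = 110
w(sqrt(-1 + 4), 4)*(-56 + f) = (4*(1 - sqrt(-1 + 4)))*(-56 + 110) = (4*(1 - sqrt(3)))*54 = (4 - 4*sqrt(3))*54 = 216 - 216*sqrt(3)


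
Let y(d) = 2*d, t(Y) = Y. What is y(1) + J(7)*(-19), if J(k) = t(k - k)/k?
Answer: 2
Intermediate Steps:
J(k) = 0 (J(k) = (k - k)/k = 0/k = 0)
y(1) + J(7)*(-19) = 2*1 + 0*(-19) = 2 + 0 = 2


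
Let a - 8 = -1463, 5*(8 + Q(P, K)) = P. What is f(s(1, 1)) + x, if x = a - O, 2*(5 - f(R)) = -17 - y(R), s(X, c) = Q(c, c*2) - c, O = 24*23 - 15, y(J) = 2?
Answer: -3955/2 ≈ -1977.5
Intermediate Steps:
Q(P, K) = -8 + P/5
O = 537 (O = 552 - 15 = 537)
a = -1455 (a = 8 - 1463 = -1455)
s(X, c) = -8 - 4*c/5 (s(X, c) = (-8 + c/5) - c = -8 - 4*c/5)
f(R) = 29/2 (f(R) = 5 - (-17 - 1*2)/2 = 5 - (-17 - 2)/2 = 5 - 1/2*(-19) = 5 + 19/2 = 29/2)
x = -1992 (x = -1455 - 1*537 = -1455 - 537 = -1992)
f(s(1, 1)) + x = 29/2 - 1992 = -3955/2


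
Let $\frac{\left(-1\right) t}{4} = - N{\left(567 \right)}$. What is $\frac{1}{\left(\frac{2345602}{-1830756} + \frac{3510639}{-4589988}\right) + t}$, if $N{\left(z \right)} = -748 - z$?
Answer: $- \frac{700262339244}{3684812688460595} \approx -0.00019004$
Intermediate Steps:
$t = -5260$ ($t = - 4 \left(- (-748 - 567)\right) = - 4 \left(\left(-1\right) \left(-1315\right)\right) = \left(-4\right) 1315 = -5260$)
$\frac{1}{\left(\frac{2345602}{-1830756} + \frac{3510639}{-4589988}\right) + t} = \frac{1}{\left(\frac{2345602}{-1830756} + \frac{3510639}{-4589988}\right) - 5260} = \frac{1}{\left(2345602 \left(- \frac{1}{1830756}\right) + 3510639 \left(- \frac{1}{4589988}\right)\right) - 5260} = \frac{1}{\left(- \frac{1172801}{915378} - \frac{1170213}{1529996}\right) - 5260} = \frac{1}{- \frac{1432784037155}{700262339244} - 5260} = \frac{1}{- \frac{3684812688460595}{700262339244}} = - \frac{700262339244}{3684812688460595}$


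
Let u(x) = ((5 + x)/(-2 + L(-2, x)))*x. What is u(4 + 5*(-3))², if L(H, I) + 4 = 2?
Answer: 1089/4 ≈ 272.25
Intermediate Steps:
L(H, I) = -2 (L(H, I) = -4 + 2 = -2)
u(x) = x*(-5/4 - x/4) (u(x) = ((5 + x)/(-2 - 2))*x = ((5 + x)/(-4))*x = ((5 + x)*(-¼))*x = (-5/4 - x/4)*x = x*(-5/4 - x/4))
u(4 + 5*(-3))² = (-(4 + 5*(-3))*(5 + (4 + 5*(-3)))/4)² = (-(4 - 15)*(5 + (4 - 15))/4)² = (-¼*(-11)*(5 - 11))² = (-¼*(-11)*(-6))² = (-33/2)² = 1089/4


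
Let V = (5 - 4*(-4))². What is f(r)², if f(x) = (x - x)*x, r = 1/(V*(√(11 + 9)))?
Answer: 0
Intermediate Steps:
V = 441 (V = (5 + 16)² = 21² = 441)
r = √5/4410 (r = 1/(441*(√(11 + 9))) = 1/(441*(√20)) = 1/(441*((2*√5))) = (√5/10)/441 = √5/4410 ≈ 0.00050704)
f(x) = 0 (f(x) = 0*x = 0)
f(r)² = 0² = 0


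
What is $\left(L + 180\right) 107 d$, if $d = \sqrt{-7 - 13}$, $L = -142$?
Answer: $8132 i \sqrt{5} \approx 18184.0 i$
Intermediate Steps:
$d = 2 i \sqrt{5}$ ($d = \sqrt{-20} = 2 i \sqrt{5} \approx 4.4721 i$)
$\left(L + 180\right) 107 d = \left(-142 + 180\right) 107 \cdot 2 i \sqrt{5} = 38 \cdot 107 \cdot 2 i \sqrt{5} = 4066 \cdot 2 i \sqrt{5} = 8132 i \sqrt{5}$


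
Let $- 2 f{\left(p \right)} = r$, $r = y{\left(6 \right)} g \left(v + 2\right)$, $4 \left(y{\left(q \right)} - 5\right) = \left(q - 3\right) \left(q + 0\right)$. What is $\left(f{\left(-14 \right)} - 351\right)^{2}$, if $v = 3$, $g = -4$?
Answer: $65536$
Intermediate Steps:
$y{\left(q \right)} = 5 + \frac{q \left(-3 + q\right)}{4}$ ($y{\left(q \right)} = 5 + \frac{\left(q - 3\right) \left(q + 0\right)}{4} = 5 + \frac{\left(-3 + q\right) q}{4} = 5 + \frac{q \left(-3 + q\right)}{4}$)
$r = -190$ ($r = \left(5 - \frac{9}{2} + \frac{6^{2}}{4}\right) \left(-4\right) \left(3 + 2\right) = \left(5 - \frac{9}{2} + \frac{1}{4} \cdot 36\right) \left(-4\right) 5 = \left(5 - \frac{9}{2} + 9\right) \left(-4\right) 5 = \frac{19}{2} \left(-4\right) 5 = \left(-38\right) 5 = -190$)
$f{\left(p \right)} = 95$ ($f{\left(p \right)} = \left(- \frac{1}{2}\right) \left(-190\right) = 95$)
$\left(f{\left(-14 \right)} - 351\right)^{2} = \left(95 - 351\right)^{2} = \left(-256\right)^{2} = 65536$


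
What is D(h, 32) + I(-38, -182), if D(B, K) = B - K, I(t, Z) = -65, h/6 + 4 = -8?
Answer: -169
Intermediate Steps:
h = -72 (h = -24 + 6*(-8) = -24 - 48 = -72)
D(h, 32) + I(-38, -182) = (-72 - 1*32) - 65 = (-72 - 32) - 65 = -104 - 65 = -169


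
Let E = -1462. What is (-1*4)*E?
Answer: 5848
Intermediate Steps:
(-1*4)*E = -1*4*(-1462) = -4*(-1462) = 5848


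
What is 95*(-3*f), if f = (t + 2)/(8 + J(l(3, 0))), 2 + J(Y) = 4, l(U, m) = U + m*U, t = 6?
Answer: -228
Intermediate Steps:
l(U, m) = U + U*m
J(Y) = 2 (J(Y) = -2 + 4 = 2)
f = 4/5 (f = (6 + 2)/(8 + 2) = 8/10 = 8*(1/10) = 4/5 ≈ 0.80000)
95*(-3*f) = 95*(-3*4/5) = 95*(-12/5) = -228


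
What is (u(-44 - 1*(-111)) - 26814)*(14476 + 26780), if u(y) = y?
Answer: -1103474232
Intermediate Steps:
(u(-44 - 1*(-111)) - 26814)*(14476 + 26780) = ((-44 - 1*(-111)) - 26814)*(14476 + 26780) = ((-44 + 111) - 26814)*41256 = (67 - 26814)*41256 = -26747*41256 = -1103474232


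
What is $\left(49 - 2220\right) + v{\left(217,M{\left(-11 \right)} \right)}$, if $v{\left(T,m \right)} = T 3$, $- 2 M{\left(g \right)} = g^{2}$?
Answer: $-1520$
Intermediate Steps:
$M{\left(g \right)} = - \frac{g^{2}}{2}$
$v{\left(T,m \right)} = 3 T$
$\left(49 - 2220\right) + v{\left(217,M{\left(-11 \right)} \right)} = \left(49 - 2220\right) + 3 \cdot 217 = \left(49 - 2220\right) + 651 = -2171 + 651 = -1520$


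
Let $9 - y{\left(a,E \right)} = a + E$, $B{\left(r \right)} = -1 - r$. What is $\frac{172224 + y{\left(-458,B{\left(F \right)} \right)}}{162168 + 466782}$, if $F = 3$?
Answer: $\frac{11513}{41930} \approx 0.27458$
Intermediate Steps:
$y{\left(a,E \right)} = 9 - E - a$ ($y{\left(a,E \right)} = 9 - \left(a + E\right) = 9 - \left(E + a\right) = 9 - E - a$)
$\frac{172224 + y{\left(-458,B{\left(F \right)} \right)}}{162168 + 466782} = \frac{172224 - \left(-468 - 3\right)}{162168 + 466782} = \frac{172224 + \left(9 - \left(-1 - 3\right) + 458\right)}{628950} = \left(172224 + \left(9 - -4 + 458\right)\right) \frac{1}{628950} = \left(172224 + \left(9 + 4 + 458\right)\right) \frac{1}{628950} = \left(172224 + 471\right) \frac{1}{628950} = 172695 \cdot \frac{1}{628950} = \frac{11513}{41930}$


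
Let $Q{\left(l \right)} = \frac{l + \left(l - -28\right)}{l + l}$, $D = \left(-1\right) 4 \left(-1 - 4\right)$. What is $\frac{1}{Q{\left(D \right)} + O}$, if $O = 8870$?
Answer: $\frac{10}{88717} \approx 0.00011272$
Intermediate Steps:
$D = 20$ ($D = \left(-4\right) \left(-5\right) = 20$)
$Q{\left(l \right)} = \frac{28 + 2 l}{2 l}$ ($Q{\left(l \right)} = \frac{l + \left(l + 28\right)}{2 l} = \left(l + \left(28 + l\right)\right) \frac{1}{2 l} = \left(28 + 2 l\right) \frac{1}{2 l} = \frac{28 + 2 l}{2 l}$)
$\frac{1}{Q{\left(D \right)} + O} = \frac{1}{\frac{14 + 20}{20} + 8870} = \frac{1}{\frac{1}{20} \cdot 34 + 8870} = \frac{1}{\frac{17}{10} + 8870} = \frac{1}{\frac{88717}{10}} = \frac{10}{88717}$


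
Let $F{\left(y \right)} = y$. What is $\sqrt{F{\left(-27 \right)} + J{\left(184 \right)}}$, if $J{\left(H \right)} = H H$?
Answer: $\sqrt{33829} \approx 183.93$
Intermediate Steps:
$J{\left(H \right)} = H^{2}$
$\sqrt{F{\left(-27 \right)} + J{\left(184 \right)}} = \sqrt{-27 + 184^{2}} = \sqrt{-27 + 33856} = \sqrt{33829}$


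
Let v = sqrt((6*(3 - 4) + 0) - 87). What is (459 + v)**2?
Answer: (459 + I*sqrt(93))**2 ≈ 2.1059e+5 + 8852.9*I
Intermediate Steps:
v = I*sqrt(93) (v = sqrt((6*(-1) + 0) - 87) = sqrt((-6 + 0) - 87) = sqrt(-6 - 87) = sqrt(-93) = I*sqrt(93) ≈ 9.6436*I)
(459 + v)**2 = (459 + I*sqrt(93))**2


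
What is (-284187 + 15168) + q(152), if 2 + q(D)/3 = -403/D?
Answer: -40893009/152 ≈ -2.6903e+5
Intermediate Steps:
q(D) = -6 - 1209/D (q(D) = -6 + 3*(-403/D) = -6 - 1209/D)
(-284187 + 15168) + q(152) = (-284187 + 15168) + (-6 - 1209/152) = -269019 + (-6 - 1209*1/152) = -269019 + (-6 - 1209/152) = -269019 - 2121/152 = -40893009/152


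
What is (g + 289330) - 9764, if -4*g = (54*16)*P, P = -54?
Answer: 291230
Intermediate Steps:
g = 11664 (g = -54*16*(-54)/4 = -216*(-54) = -¼*(-46656) = 11664)
(g + 289330) - 9764 = (11664 + 289330) - 9764 = 300994 - 9764 = 291230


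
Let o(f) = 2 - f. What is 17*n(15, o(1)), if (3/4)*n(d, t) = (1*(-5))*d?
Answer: -1700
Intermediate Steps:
n(d, t) = -20*d/3 (n(d, t) = 4*((1*(-5))*d)/3 = 4*(-5*d)/3 = -20*d/3)
17*n(15, o(1)) = 17*(-20/3*15) = 17*(-100) = -1700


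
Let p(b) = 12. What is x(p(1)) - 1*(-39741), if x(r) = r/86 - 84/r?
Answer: 1708568/43 ≈ 39734.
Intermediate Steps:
x(r) = -84/r + r/86 (x(r) = r*(1/86) - 84/r = r/86 - 84/r = -84/r + r/86)
x(p(1)) - 1*(-39741) = (-84/12 + (1/86)*12) - 1*(-39741) = (-84*1/12 + 6/43) + 39741 = (-7 + 6/43) + 39741 = -295/43 + 39741 = 1708568/43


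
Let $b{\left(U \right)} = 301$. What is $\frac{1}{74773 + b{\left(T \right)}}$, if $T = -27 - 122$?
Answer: $\frac{1}{75074} \approx 1.332 \cdot 10^{-5}$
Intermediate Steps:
$T = -149$
$\frac{1}{74773 + b{\left(T \right)}} = \frac{1}{74773 + 301} = \frac{1}{75074}$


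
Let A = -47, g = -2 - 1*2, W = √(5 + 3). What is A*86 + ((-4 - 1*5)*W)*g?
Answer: -4042 + 72*√2 ≈ -3940.2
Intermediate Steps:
W = 2*√2 (W = √8 = 2*√2 ≈ 2.8284)
g = -4 (g = -2 - 2 = -4)
A*86 + ((-4 - 1*5)*W)*g = -47*86 + ((-4 - 1*5)*(2*√2))*(-4) = -4042 + ((-4 - 5)*(2*√2))*(-4) = -4042 - 18*√2*(-4) = -4042 + 72*√2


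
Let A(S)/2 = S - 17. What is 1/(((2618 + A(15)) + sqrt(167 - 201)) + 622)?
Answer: 1618/5235865 - I*sqrt(34)/10471730 ≈ 0.00030902 - 5.5683e-7*I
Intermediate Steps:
A(S) = -34 + 2*S (A(S) = 2*(S - 17) = 2*(-17 + S) = -34 + 2*S)
1/(((2618 + A(15)) + sqrt(167 - 201)) + 622) = 1/(((2618 + (-34 + 2*15)) + sqrt(167 - 201)) + 622) = 1/(((2618 + (-34 + 30)) + sqrt(-34)) + 622) = 1/(((2618 - 4) + I*sqrt(34)) + 622) = 1/((2614 + I*sqrt(34)) + 622) = 1/(3236 + I*sqrt(34))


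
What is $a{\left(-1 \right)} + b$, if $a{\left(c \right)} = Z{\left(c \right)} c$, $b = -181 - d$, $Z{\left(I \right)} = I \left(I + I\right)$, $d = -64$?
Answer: $-119$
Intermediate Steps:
$Z{\left(I \right)} = 2 I^{2}$ ($Z{\left(I \right)} = I 2 I = 2 I^{2}$)
$b = -117$ ($b = -181 - -64 = -181 + 64 = -117$)
$a{\left(c \right)} = 2 c^{3}$ ($a{\left(c \right)} = 2 c^{2} c = 2 c^{3}$)
$a{\left(-1 \right)} + b = 2 \left(-1\right)^{3} - 117 = 2 \left(-1\right) - 117 = -2 - 117 = -119$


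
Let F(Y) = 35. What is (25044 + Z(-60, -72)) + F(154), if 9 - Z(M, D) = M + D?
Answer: 25220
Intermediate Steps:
Z(M, D) = 9 - D - M (Z(M, D) = 9 - (M + D) = 9 - (D + M) = 9 + (-D - M) = 9 - D - M)
(25044 + Z(-60, -72)) + F(154) = (25044 + (9 - 1*(-72) - 1*(-60))) + 35 = (25044 + (9 + 72 + 60)) + 35 = (25044 + 141) + 35 = 25185 + 35 = 25220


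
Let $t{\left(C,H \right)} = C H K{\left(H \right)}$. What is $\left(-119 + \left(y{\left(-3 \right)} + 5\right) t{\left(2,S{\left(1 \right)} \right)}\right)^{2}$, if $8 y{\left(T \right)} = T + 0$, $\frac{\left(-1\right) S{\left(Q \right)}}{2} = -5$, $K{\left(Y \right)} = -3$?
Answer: $\frac{628849}{4} \approx 1.5721 \cdot 10^{5}$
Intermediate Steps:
$S{\left(Q \right)} = 10$ ($S{\left(Q \right)} = \left(-2\right) \left(-5\right) = 10$)
$y{\left(T \right)} = \frac{T}{8}$ ($y{\left(T \right)} = \frac{T + 0}{8} = \frac{T}{8}$)
$t{\left(C,H \right)} = - 3 C H$ ($t{\left(C,H \right)} = C H \left(-3\right) = - 3 C H$)
$\left(-119 + \left(y{\left(-3 \right)} + 5\right) t{\left(2,S{\left(1 \right)} \right)}\right)^{2} = \left(-119 + \left(\frac{1}{8} \left(-3\right) + 5\right) \left(\left(-3\right) 2 \cdot 10\right)\right)^{2} = \left(-119 + \left(- \frac{3}{8} + 5\right) \left(-60\right)\right)^{2} = \left(-119 + \frac{37}{8} \left(-60\right)\right)^{2} = \left(-119 - \frac{555}{2}\right)^{2} = \left(- \frac{793}{2}\right)^{2} = \frac{628849}{4}$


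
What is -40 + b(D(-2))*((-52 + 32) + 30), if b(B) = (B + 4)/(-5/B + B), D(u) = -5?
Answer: -75/2 ≈ -37.500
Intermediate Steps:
b(B) = (4 + B)/(B - 5/B)
-40 + b(D(-2))*((-52 + 32) + 30) = -40 + (-5*(4 - 5)/(-5 + (-5)²))*((-52 + 32) + 30) = -40 + (-5*(-1)/(-5 + 25))*(-20 + 30) = -40 - 5*(-1)/20*10 = -40 - 5*1/20*(-1)*10 = -40 + (¼)*10 = -40 + 5/2 = -75/2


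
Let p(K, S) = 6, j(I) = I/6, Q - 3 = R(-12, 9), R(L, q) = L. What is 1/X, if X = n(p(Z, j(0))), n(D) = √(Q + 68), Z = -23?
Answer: √59/59 ≈ 0.13019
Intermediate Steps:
Q = -9 (Q = 3 - 12 = -9)
j(I) = I/6 (j(I) = I*(⅙) = I/6)
n(D) = √59 (n(D) = √(-9 + 68) = √59)
X = √59 ≈ 7.6811
1/X = 1/(√59) = √59/59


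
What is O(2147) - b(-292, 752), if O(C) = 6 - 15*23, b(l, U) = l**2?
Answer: -85603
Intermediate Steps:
O(C) = -339 (O(C) = 6 - 345 = -339)
O(2147) - b(-292, 752) = -339 - 1*(-292)**2 = -339 - 1*85264 = -339 - 85264 = -85603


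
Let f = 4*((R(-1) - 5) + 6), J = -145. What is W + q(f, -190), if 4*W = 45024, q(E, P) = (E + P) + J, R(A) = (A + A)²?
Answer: 10941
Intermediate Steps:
R(A) = 4*A² (R(A) = (2*A)² = 4*A²)
f = 20 (f = 4*((4*(-1)² - 5) + 6) = 4*((4*1 - 5) + 6) = 4*((4 - 5) + 6) = 4*(-1 + 6) = 4*5 = 20)
q(E, P) = -145 + E + P (q(E, P) = (E + P) - 145 = -145 + E + P)
W = 11256 (W = (¼)*45024 = 11256)
W + q(f, -190) = 11256 + (-145 + 20 - 190) = 11256 - 315 = 10941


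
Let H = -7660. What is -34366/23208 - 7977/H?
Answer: -2441042/5555415 ≈ -0.43940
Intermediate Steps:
-34366/23208 - 7977/H = -34366/23208 - 7977/(-7660) = -34366*1/23208 - 7977*(-1/7660) = -17183/11604 + 7977/7660 = -2441042/5555415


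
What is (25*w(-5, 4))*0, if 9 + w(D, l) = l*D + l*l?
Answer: 0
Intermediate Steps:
w(D, l) = -9 + l² + D*l (w(D, l) = -9 + (l*D + l*l) = -9 + (D*l + l²) = -9 + (l² + D*l) = -9 + l² + D*l)
(25*w(-5, 4))*0 = (25*(-9 + 4² - 5*4))*0 = (25*(-9 + 16 - 20))*0 = (25*(-13))*0 = -325*0 = 0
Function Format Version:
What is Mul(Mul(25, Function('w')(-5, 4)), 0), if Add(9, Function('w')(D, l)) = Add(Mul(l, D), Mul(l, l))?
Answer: 0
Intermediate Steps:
Function('w')(D, l) = Add(-9, Pow(l, 2), Mul(D, l)) (Function('w')(D, l) = Add(-9, Add(Mul(l, D), Mul(l, l))) = Add(-9, Add(Mul(D, l), Pow(l, 2))) = Add(-9, Add(Pow(l, 2), Mul(D, l))) = Add(-9, Pow(l, 2), Mul(D, l)))
Mul(Mul(25, Function('w')(-5, 4)), 0) = Mul(Mul(25, Add(-9, Pow(4, 2), Mul(-5, 4))), 0) = Mul(Mul(25, Add(-9, 16, -20)), 0) = Mul(Mul(25, -13), 0) = Mul(-325, 0) = 0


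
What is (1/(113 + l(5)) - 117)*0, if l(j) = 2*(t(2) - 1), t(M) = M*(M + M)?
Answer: 0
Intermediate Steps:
t(M) = 2*M**2 (t(M) = M*(2*M) = 2*M**2)
l(j) = 14 (l(j) = 2*(2*2**2 - 1) = 2*(2*4 - 1) = 2*(8 - 1) = 2*7 = 14)
(1/(113 + l(5)) - 117)*0 = (1/(113 + 14) - 117)*0 = (1/127 - 117)*0 = -14858/127*0 = 0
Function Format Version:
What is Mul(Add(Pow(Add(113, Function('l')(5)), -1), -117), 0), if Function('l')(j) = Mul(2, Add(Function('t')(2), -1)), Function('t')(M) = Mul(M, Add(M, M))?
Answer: 0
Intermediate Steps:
Function('t')(M) = Mul(2, Pow(M, 2)) (Function('t')(M) = Mul(M, Mul(2, M)) = Mul(2, Pow(M, 2)))
Function('l')(j) = 14 (Function('l')(j) = Mul(2, Add(Mul(2, Pow(2, 2)), -1)) = Mul(2, Add(Mul(2, 4), -1)) = Mul(2, Add(8, -1)) = Mul(2, 7) = 14)
Mul(Add(Pow(Add(113, Function('l')(5)), -1), -117), 0) = Mul(Add(Pow(Add(113, 14), -1), -117), 0) = Mul(Add(Pow(127, -1), -117), 0) = Mul(Add(Rational(1, 127), -117), 0) = Mul(Rational(-14858, 127), 0) = 0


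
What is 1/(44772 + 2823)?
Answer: 1/47595 ≈ 2.1011e-5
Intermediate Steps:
1/(44772 + 2823) = 1/47595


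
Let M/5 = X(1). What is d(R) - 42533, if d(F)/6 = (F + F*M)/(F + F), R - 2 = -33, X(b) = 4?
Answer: -42470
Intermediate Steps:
M = 20 (M = 5*4 = 20)
R = -31 (R = 2 - 33 = -31)
d(F) = 63 (d(F) = 6*((F + F*20)/(F + F)) = 6*((F + 20*F)/((2*F))) = 6*((21*F)*(1/(2*F))) = 6*(21/2) = 63)
d(R) - 42533 = 63 - 42533 = -42470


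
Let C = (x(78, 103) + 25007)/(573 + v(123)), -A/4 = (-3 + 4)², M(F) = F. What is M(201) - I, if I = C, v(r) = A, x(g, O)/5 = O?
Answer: 88847/569 ≈ 156.15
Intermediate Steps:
x(g, O) = 5*O
A = -4 (A = -4*(-3 + 4)² = -4*1² = -4*1 = -4)
v(r) = -4
C = 25522/569 (C = (5*103 + 25007)/(573 - 4) = (515 + 25007)/569 = 25522*(1/569) = 25522/569 ≈ 44.854)
I = 25522/569 ≈ 44.854
M(201) - I = 201 - 1*25522/569 = 201 - 25522/569 = 88847/569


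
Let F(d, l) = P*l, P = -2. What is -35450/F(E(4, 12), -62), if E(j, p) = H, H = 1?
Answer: -17725/62 ≈ -285.89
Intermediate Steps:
E(j, p) = 1
F(d, l) = -2*l
-35450/F(E(4, 12), -62) = -35450/((-2*(-62))) = -35450/124 = -35450*1/124 = -17725/62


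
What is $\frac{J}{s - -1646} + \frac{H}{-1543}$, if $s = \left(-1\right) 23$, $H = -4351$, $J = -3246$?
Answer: $\frac{1265}{1543} \approx 0.81983$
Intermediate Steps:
$s = -23$
$\frac{J}{s - -1646} + \frac{H}{-1543} = - \frac{3246}{-23 - -1646} - \frac{4351}{-1543} = - \frac{3246}{-23 + 1646} - - \frac{4351}{1543} = - \frac{3246}{1623} + \frac{4351}{1543} = \left(-3246\right) \frac{1}{1623} + \frac{4351}{1543} = -2 + \frac{4351}{1543} = \frac{1265}{1543}$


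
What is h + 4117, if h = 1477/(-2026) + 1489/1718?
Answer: 3582597346/870167 ≈ 4117.1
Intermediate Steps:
h = 119807/870167 (h = 1477*(-1/2026) + 1489*(1/1718) = -1477/2026 + 1489/1718 = 119807/870167 ≈ 0.13768)
h + 4117 = 119807/870167 + 4117 = 3582597346/870167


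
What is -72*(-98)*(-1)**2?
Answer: 7056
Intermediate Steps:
-72*(-98)*(-1)**2 = 7056*1 = 7056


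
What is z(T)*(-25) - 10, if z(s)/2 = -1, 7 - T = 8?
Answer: 40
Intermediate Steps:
T = -1 (T = 7 - 1*8 = 7 - 8 = -1)
z(s) = -2 (z(s) = 2*(-1) = -2)
z(T)*(-25) - 10 = -2*(-25) - 10 = 50 - 10 = 40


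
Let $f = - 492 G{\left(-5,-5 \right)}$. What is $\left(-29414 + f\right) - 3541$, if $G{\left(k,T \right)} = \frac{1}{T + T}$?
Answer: $- \frac{164529}{5} \approx -32906.0$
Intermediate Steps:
$G{\left(k,T \right)} = \frac{1}{2 T}$
$f = \frac{246}{5}$ ($f = - 492 \frac{1}{2 \left(-5\right)} = - 492 \cdot \frac{1}{2} \left(- \frac{1}{5}\right) = \left(-492\right) \left(- \frac{1}{10}\right) = \frac{246}{5} \approx 49.2$)
$\left(-29414 + f\right) - 3541 = \left(-29414 + \frac{246}{5}\right) - 3541 = - \frac{146824}{5} - 3541 = - \frac{164529}{5}$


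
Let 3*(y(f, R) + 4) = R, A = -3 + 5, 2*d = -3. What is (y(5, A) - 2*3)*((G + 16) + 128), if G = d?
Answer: -1330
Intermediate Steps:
d = -3/2 (d = (1/2)*(-3) = -3/2 ≈ -1.5000)
A = 2
G = -3/2 ≈ -1.5000
y(f, R) = -4 + R/3
(y(5, A) - 2*3)*((G + 16) + 128) = ((-4 + (1/3)*2) - 2*3)*((-3/2 + 16) + 128) = ((-4 + 2/3) - 6)*(29/2 + 128) = (-10/3 - 6)*(285/2) = -28/3*285/2 = -1330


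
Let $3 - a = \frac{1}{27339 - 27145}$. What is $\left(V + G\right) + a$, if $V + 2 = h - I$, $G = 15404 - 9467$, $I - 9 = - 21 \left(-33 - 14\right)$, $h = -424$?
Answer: $\frac{876491}{194} \approx 4518.0$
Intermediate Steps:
$a = \frac{581}{194}$ ($a = 3 - \frac{1}{27339 - 27145} = 3 - \frac{1}{194} = \frac{581}{194} \approx 2.9948$)
$I = 996$ ($I = 9 - 21 \left(-33 - 14\right) = 9 - -987 = 9 + 987 = 996$)
$G = 5937$
$V = -1422$ ($V = -2 - 1420 = -1422$)
$\left(V + G\right) + a = \left(-1422 + 5937\right) + \frac{581}{194} = 4515 + \frac{581}{194} = \frac{876491}{194}$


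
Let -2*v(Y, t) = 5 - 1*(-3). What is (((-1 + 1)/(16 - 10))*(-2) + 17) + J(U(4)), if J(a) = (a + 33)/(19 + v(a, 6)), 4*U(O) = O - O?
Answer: 96/5 ≈ 19.200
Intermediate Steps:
v(Y, t) = -4 (v(Y, t) = -(5 - 1*(-3))/2 = -(5 + 3)/2 = -½*8 = -4)
U(O) = 0 (U(O) = (O - O)/4 = (¼)*0 = 0)
J(a) = 11/5 + a/15 (J(a) = (a + 33)/(19 - 4) = (33 + a)/15 = (33 + a)*(1/15) = 11/5 + a/15)
(((-1 + 1)/(16 - 10))*(-2) + 17) + J(U(4)) = (((-1 + 1)/(16 - 10))*(-2) + 17) + (11/5 + (1/15)*0) = ((0/6)*(-2) + 17) + (11/5 + 0) = ((0*(⅙))*(-2) + 17) + 11/5 = (0*(-2) + 17) + 11/5 = (0 + 17) + 11/5 = 17 + 11/5 = 96/5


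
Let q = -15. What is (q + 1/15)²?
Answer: 50176/225 ≈ 223.00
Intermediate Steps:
(q + 1/15)² = (-15 + 1/15)² = (-224/15)² = 50176/225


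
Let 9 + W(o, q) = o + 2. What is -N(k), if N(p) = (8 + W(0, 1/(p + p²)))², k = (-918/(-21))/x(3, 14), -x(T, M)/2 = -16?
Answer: -1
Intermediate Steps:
x(T, M) = 32 (x(T, M) = -2*(-16) = 32)
W(o, q) = -7 + o (W(o, q) = -9 + (o + 2) = -9 + (2 + o) = -7 + o)
k = 153/112 (k = -918/(-21)/32 = -918*(-1/21)*(1/32) = (306/7)*(1/32) = 153/112 ≈ 1.3661)
N(p) = 1 (N(p) = (8 + (-7 + 0))² = (8 - 7)² = 1² = 1)
-N(k) = -1*1 = -1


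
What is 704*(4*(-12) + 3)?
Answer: -31680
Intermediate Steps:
704*(4*(-12) + 3) = 704*(-48 + 3) = 704*(-45) = -31680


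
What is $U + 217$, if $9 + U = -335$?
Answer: $-127$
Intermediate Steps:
$U = -344$ ($U = -9 - 335 = -344$)
$U + 217 = -344 + 217 = -127$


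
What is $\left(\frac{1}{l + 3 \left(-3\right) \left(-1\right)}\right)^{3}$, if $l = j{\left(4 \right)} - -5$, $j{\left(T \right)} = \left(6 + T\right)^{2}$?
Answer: $\frac{1}{1481544} \approx 6.7497 \cdot 10^{-7}$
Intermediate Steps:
$l = 105$ ($l = \left(6 + 4\right)^{2} - -5 = 10^{2} + 5 = 100 + 5 = 105$)
$\left(\frac{1}{l + 3 \left(-3\right) \left(-1\right)}\right)^{3} = \left(\frac{1}{105 + 3 \left(-3\right) \left(-1\right)}\right)^{3} = \left(\frac{1}{105 - -9}\right)^{3} = \left(\frac{1}{105 + 9}\right)^{3} = \left(\frac{1}{114}\right)^{3} = \frac{1}{1481544}$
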